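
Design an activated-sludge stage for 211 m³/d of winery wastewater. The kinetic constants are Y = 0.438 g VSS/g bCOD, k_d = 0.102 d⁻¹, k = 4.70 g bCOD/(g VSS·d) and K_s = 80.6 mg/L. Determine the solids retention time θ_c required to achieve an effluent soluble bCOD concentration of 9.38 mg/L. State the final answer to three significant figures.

θ_c ≈ 8.88 d

From 1/θ_c = Y·k·S/(K_s + S) − k_d: Y·k·S/(K_s+S) = 0.438 × 4.70 × 9.38 / (80.6 + 9.38) = 0.2146 d⁻¹.
1/θ_c = 0.2146 − 0.102 = 0.1126 d⁻¹, so θ_c = 8.881 d.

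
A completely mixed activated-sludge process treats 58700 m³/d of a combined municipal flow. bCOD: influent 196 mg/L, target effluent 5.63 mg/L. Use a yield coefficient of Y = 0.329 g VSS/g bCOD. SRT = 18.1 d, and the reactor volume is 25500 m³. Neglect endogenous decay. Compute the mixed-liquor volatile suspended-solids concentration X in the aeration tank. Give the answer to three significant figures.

X ≈ 2610 mg/L

Without decay, X = Y Q (S₀−S) θ_c / V = 0.329 × 58700 × (196 − 5.63) × 18.1 / 25500 = 2610 mg/L.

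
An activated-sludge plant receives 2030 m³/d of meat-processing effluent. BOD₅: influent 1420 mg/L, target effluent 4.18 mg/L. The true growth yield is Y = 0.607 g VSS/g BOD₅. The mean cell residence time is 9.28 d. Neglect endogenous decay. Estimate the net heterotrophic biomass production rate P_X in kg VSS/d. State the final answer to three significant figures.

With endogenous decay neglected, the observed yield equals the true yield: Y_obs = Y = 0.607 g VSS/g BOD₅.
ΔS = 1420 − 4.18 = 1416 mg/L, so the substrate removal rate is 2030 × 1416/1000 = 2874 kg BOD₅/d.
Biomass produced: P_X = Y_obs·Q·ΔS = 0.6070 × 2874 ≈ 1745 kg VSS/d.

P_X ≈ 1740 kg VSS/d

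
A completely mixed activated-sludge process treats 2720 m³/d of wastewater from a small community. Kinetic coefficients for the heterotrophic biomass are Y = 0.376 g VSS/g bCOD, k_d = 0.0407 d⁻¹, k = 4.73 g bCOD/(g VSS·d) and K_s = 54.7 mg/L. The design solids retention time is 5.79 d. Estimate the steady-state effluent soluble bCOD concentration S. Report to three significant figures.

Effluent substrate depends only on kinetics and SRT: S = K_s(1 + k_d θ_c) / [θ_c(Yk − k_d) − 1] = 54.7 × (1 + 0.0407 × 5.79) / [5.79 × (0.376 × 4.73 − 0.0407) − 1] = 67.59 / 9.062 = 7.459 mg/L.

S ≈ 7.46 mg/L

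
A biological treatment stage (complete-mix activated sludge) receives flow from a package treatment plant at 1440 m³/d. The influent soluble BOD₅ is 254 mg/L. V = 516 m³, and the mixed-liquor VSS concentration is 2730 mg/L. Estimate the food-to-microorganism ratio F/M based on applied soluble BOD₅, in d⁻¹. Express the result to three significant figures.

F/M = Q·S₀ / (V·X) = 1440 × 254 / (516.0 × 2730) = 0.2596 g soluble BOD₅·(g VSS·d)⁻¹.

F/M ≈ 0.260 d⁻¹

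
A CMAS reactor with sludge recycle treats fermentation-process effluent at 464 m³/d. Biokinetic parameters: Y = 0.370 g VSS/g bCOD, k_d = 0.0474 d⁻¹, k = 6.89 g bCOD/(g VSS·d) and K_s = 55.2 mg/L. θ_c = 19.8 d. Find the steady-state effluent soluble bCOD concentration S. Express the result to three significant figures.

S ≈ 2.20 mg/L

Effluent substrate depends only on kinetics and SRT: S = K_s(1 + k_d θ_c) / [θ_c(Yk − k_d) − 1] = 55.2 × (1 + 0.0474 × 19.8) / [19.8 × (0.370 × 6.89 − 0.0474) − 1] = 107.0 / 48.54 = 2.205 mg/L.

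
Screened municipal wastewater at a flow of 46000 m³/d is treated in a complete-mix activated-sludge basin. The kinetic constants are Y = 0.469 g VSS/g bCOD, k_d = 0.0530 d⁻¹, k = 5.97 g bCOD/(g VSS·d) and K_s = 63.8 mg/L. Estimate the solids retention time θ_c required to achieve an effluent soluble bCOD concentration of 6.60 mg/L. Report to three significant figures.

θ_c ≈ 4.77 d

Specific growth rate at S = 6.60 mg/L: μ = YkS/(K_s+S) = 0.469·5.97·6.60/(63.8+6.60) = 0.2625 d⁻¹.
Then 1/θ_c = μ − k_d = 0.2625 − 0.0530 = 0.2095 d⁻¹, giving θ_c = 4.773 d.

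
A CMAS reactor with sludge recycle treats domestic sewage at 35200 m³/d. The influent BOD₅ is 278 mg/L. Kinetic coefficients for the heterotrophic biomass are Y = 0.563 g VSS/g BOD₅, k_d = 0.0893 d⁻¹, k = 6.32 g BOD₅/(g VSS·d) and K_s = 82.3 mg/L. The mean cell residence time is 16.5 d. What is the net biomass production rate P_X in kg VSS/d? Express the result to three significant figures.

Effluent substrate depends only on kinetics and SRT: S = K_s(1 + k_d θ_c) / [θ_c(Yk − k_d) − 1] = 82.3 × (1 + 0.0893 × 16.5) / [16.5 × (0.563 × 6.32 − 0.0893) − 1] = 203.6 / 56.24 = 3.620 mg/L.
The observed yield is Y_obs = Y/(1 + k_d·θ_c) = 0.563 / (1 + 0.0893 × 16.5) = 0.563 / 2.473 = 0.2276 g VSS per g BOD₅ removed.
ΔS = 278 − 3.62 = 274.4 mg/L, so the substrate removal rate is 35200 × 274.4/1000 = 9658 kg BOD₅/d.
P_X = Y_obs · Q(S₀ − S) = 0.2276 × 9658 = 2198 kg VSS/d.

P_X ≈ 2200 kg VSS/d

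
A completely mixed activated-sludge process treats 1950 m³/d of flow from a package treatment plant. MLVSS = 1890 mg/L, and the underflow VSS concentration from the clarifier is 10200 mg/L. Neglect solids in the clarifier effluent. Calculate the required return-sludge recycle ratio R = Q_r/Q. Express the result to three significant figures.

R = Q_r/Q = X/(X_r − X) = 1890 / (10200 − 1890) = 0.2274.

R ≈ 0.227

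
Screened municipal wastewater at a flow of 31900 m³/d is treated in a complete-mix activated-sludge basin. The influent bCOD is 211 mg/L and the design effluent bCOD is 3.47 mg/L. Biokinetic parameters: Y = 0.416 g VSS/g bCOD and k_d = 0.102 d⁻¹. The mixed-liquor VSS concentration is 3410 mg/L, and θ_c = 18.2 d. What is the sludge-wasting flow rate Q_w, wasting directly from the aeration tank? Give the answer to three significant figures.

Q_w ≈ 283 m³/d

From the SRT design equation V = Y Q (S₀−S) θ_c / [X (1 + k_d θ_c)] = 0.416 × 31900 × (211 − 3.47) × 18.2 / [3410 × (1 + 0.102 × 18.2)] = 5.01×10^7 / 9740 = 5146 m³.
With mixed-liquor wasting, θ_c = V/Q_w, so Q_w = V/θ_c = 5146/18.2 = 282.7 m³/d.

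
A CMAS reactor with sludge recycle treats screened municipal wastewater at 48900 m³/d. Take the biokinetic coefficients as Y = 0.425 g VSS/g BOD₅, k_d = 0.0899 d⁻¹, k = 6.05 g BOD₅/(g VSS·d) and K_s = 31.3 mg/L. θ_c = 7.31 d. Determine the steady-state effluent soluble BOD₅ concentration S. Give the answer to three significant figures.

S ≈ 3.03 mg/L

Effluent substrate depends only on kinetics and SRT: S = K_s(1 + k_d θ_c) / [θ_c(Yk − k_d) − 1] = 31.3 × (1 + 0.0899 × 7.31) / [7.31 × (0.425 × 6.05 − 0.0899) − 1] = 51.87 / 17.14 = 3.026 mg/L.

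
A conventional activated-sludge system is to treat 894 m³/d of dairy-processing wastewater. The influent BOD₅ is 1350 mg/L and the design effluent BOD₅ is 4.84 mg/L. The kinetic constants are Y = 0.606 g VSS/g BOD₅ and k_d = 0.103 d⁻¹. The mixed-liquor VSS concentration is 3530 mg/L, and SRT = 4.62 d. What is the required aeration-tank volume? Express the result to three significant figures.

V ≈ 646 m³

From the SRT design equation V = Y Q (S₀−S) θ_c / [X (1 + k_d θ_c)] = 0.606 × 894 × (1350 − 4.84) × 4.62 / [3530 × (1 + 0.103 × 4.62)] = 3.37×10^6 / 5210 = 646.3 m³.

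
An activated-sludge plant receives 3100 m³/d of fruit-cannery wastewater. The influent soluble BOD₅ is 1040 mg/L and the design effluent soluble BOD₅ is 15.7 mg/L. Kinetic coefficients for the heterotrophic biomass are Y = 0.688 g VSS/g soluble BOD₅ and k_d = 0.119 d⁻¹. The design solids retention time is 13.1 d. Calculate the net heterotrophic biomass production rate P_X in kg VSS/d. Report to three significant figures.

Observed yield with endogenous decay: Y_obs = Y / (1 + k_d·θ_c) = 0.688 / (1 + 0.119 × 13.1) = 0.688 / 2.559 = 0.2689 g VSS/g soluble BOD₅.
ΔS = 1040 − 15.7 = 1024 mg/L, so the substrate removal rate is 3100 × 1024/1000 = 3175 kg soluble BOD₅/d.
Biomass produced: P_X = Y_obs·Q·ΔS = 0.2689 × 3175 ≈ 853.7 kg VSS/d.

P_X ≈ 854 kg VSS/d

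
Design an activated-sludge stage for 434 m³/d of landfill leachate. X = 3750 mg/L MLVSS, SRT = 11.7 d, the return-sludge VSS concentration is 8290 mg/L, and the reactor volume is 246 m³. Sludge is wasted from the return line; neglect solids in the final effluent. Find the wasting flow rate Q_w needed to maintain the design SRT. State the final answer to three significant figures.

Q_w ≈ 9.51 m³/d

Wasting from the return line (neglecting effluent solids): Q_w = V·X / (θ_c·X_r) = 246.0 × 3750 / (11.7 × 8290) = 9.511 m³/d.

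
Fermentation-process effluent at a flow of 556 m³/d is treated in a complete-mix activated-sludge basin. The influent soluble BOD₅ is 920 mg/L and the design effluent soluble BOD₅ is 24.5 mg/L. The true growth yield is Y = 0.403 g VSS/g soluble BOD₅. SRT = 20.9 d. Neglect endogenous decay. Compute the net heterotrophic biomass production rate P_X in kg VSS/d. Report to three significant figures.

No decay correction is needed, so Y_obs = Y = 0.403.
Q·(S₀ − S) = 556 × (920 − 24.5) × 10⁻³ = 497.9 kg/d removed.
Biomass produced: P_X = Y_obs·Q·ΔS = 0.4030 × 497.9 ≈ 200.7 kg VSS/d.

P_X ≈ 201 kg VSS/d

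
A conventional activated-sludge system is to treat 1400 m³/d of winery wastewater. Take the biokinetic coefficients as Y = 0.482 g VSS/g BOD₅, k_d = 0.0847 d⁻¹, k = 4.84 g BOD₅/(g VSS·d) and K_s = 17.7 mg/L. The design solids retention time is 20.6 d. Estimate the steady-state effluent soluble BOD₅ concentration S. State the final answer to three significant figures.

S ≈ 1.07 mg/L

Effluent substrate depends only on kinetics and SRT: S = K_s(1 + k_d θ_c) / [θ_c(Yk − k_d) − 1] = 17.7 × (1 + 0.0847 × 20.6) / [20.6 × (0.482 × 4.84 − 0.0847) − 1] = 48.58 / 45.31 = 1.072 mg/L.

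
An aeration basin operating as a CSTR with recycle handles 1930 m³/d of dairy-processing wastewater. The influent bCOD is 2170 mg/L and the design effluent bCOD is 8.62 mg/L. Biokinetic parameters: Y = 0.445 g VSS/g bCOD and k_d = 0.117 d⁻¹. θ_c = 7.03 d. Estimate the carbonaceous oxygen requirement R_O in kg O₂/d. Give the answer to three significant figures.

Y_obs = Y / (1 + k_d θ_c) = 0.445 / (1 + 0.117 × 7.03) = 0.445 / 1.823 = 0.2442.
Q·(S₀ − S) = 1930 × (2170 − 8.62) × 10⁻³ = 4171 kg/d removed.
Biomass synthesised: P_X = Y_obs × 4171 = 1019 kg VSS/d.
Carbonaceous O₂ demand = substrate oxidised − cell-mass equivalent = 4171 − 1.42 × 1019 = 2725 kg O₂/d.

R_O ≈ 2730 kg O₂/d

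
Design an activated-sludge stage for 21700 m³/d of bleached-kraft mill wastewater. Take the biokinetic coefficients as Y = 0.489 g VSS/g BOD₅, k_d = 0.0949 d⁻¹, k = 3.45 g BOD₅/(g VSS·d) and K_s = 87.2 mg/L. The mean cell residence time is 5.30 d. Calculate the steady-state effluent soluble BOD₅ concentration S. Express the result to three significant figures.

From the Monod/SRT balance for a CMAS, S = K_s·(1+k_d θ_c)/[θ_c·(Y k − k_d) − 1] = 87.2 × (1 + 0.0949 × 5.30) / [5.30 × (0.489 × 3.45 − 0.0949) − 1] = 131.1 / 7.438 = 17.62 mg/L.

S ≈ 17.6 mg/L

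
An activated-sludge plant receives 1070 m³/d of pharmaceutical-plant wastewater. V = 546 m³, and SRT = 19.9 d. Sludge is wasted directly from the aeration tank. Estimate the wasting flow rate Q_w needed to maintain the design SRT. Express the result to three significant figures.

Q_w ≈ 27.4 m³/d

For wasting at MLVSS concentration, Q_w = V/θ_c = 546.0/19.9 = 27.44 m³/d.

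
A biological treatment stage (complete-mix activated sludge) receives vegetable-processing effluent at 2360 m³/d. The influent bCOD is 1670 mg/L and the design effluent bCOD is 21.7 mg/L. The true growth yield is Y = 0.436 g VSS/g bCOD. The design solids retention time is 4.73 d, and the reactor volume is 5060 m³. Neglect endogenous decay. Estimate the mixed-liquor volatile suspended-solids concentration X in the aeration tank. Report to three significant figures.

X ≈ 1590 mg/L

Without decay, X = Y Q (S₀−S) θ_c / V = 0.436 × 2360 × (1670 − 21.7) × 4.73 / 5060 = 1585 mg/L.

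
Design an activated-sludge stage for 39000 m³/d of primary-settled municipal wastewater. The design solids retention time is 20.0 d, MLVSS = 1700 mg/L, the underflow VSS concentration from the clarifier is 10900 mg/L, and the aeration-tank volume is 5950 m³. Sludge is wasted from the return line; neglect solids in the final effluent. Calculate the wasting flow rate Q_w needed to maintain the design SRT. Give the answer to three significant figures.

Q_w = (V·X)/(θ_c X_r) = 5950 × 1700 / (20.0 × 10900) = 46.40 m³/d.

Q_w ≈ 46.4 m³/d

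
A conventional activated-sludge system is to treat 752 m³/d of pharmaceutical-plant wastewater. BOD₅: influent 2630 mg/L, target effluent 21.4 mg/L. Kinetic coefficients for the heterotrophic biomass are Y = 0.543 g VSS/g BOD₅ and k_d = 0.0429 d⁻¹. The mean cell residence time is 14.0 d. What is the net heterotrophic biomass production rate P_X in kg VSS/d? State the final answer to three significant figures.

Y_obs = Y / (1 + k_d θ_c) = 0.543 / (1 + 0.0429 × 14.0) = 0.543 / 1.601 = 0.3392.
Q·(S₀ − S) = 752 × (2630 − 21.4) × 10⁻³ = 1962 kg/d removed.
So the net sludge growth is P_X = 0.3392 × 1962 = 665.5 kg VSS/d.

P_X ≈ 665 kg VSS/d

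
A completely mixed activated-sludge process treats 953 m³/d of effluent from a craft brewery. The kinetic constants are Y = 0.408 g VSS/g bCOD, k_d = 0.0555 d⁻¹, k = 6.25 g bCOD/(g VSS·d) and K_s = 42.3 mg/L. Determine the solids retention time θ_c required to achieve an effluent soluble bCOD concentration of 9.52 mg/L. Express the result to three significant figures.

θ_c ≈ 2.42 d

Specific growth rate at S = 9.52 mg/L: μ = YkS/(K_s+S) = 0.408·6.25·9.52/(42.3+9.52) = 0.4685 d⁻¹.
1/θ_c = 0.4685 − 0.0555 = 0.4130 d⁻¹, so θ_c = 2.421 d.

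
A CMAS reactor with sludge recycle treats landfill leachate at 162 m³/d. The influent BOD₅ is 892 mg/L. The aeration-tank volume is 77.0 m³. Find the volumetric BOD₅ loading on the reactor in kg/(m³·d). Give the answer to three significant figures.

Applied BOD₅ load per unit volume = Q·S₀/V = (162 × 892/1000)/77.00 = 1.877 kg BOD₅·m⁻³·d⁻¹.

L_v ≈ 1.88 kg BOD₅/(m³·d)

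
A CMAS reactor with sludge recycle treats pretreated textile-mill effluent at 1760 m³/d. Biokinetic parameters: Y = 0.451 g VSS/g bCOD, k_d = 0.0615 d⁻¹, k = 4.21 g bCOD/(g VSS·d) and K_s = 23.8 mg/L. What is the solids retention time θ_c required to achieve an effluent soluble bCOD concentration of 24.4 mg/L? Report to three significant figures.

At the target effluent, Y k S/(K_s+S) = 0.451×4.21×24.4/48.20 = 0.9612 d⁻¹.
Then 1/θ_c = μ − k_d = 0.9612 − 0.0615 = 0.8997 d⁻¹, giving θ_c = 1.112 d.

θ_c ≈ 1.11 d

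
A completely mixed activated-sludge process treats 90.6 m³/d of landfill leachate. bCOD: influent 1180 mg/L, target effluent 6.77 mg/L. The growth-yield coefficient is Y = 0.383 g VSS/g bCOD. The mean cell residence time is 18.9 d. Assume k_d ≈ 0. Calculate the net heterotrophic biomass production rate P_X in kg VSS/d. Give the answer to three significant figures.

P_X ≈ 40.7 kg VSS/d

No decay correction is needed, so Y_obs = Y = 0.383.
Substrate removed = Q·(S₀ − S) = 90.6 m³/d × (1180 − 6.77) g/m³ = 1.06×10^5 g/d = 106.3 kg/d.
So the net sludge growth is P_X = 0.3830 × 106.3 = 40.71 kg VSS/d.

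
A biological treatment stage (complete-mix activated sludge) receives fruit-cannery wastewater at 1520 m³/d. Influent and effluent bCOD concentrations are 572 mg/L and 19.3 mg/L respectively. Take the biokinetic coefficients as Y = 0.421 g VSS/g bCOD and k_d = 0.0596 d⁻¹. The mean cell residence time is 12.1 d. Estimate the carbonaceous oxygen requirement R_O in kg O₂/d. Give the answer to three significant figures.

R_O ≈ 548 kg O₂/d

Correct the yield for decay: Y_obs = Y/(1 + k_d θ_c) = 0.421 / (1 + 0.0596 × 12.1) = 0.421 / 1.721 = 0.2446.
Mass of bCOD removed per day: Q(S₀ − S) = 1520 × 552.7 g/m³ = 840.1 kg/d.
Biomass synthesised: P_X = Y_obs × 840.1 = 205.5 kg VSS/d.
R_O = Q·(S₀ − S) − 1.42·P_X = 840.1 − 1.42 × 205.5 = 548.3 kg O₂/d.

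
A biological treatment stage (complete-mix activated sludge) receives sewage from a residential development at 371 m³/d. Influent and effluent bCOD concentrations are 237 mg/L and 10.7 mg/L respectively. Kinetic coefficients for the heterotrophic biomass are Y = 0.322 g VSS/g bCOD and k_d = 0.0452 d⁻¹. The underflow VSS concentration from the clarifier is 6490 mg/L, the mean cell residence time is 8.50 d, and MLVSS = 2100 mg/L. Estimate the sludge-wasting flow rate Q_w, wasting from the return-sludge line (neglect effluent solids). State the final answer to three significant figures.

Q_w ≈ 3.01 m³/d

Rearranging the biomass balance for a CMAS with decay, V = Y·Q·ΔS·θ_c / [X·(1+k_d θ_c)] = 0.322 × 371 × (237 − 10.7) × 8.50 / [2100 × (1 + 0.0452 × 8.50)] = 2.3×10^5 / 2907 = 79.05 m³.
Wasting from the return line (neglecting effluent solids): Q_w = V·X / (θ_c·X_r) = 79.05 × 2100 / (8.50 × 6490) = 3.009 m³/d.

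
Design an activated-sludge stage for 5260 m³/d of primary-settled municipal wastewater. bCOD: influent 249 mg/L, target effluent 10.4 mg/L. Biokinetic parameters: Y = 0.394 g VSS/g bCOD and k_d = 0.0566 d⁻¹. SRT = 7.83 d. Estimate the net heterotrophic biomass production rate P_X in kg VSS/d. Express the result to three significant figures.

P_X ≈ 343 kg VSS/d

Y_obs = Y / (1 + k_d θ_c) = 0.394 / (1 + 0.0566 × 7.83) = 0.394 / 1.443 = 0.2730.
Q·(S₀ − S) = 5260 × (249 − 10.4) × 10⁻³ = 1255 kg/d removed.
Net biomass production P_X = Y_obs × Q·(S₀ − S) = 0.2730 × 1255 = 342.6 kg VSS/d.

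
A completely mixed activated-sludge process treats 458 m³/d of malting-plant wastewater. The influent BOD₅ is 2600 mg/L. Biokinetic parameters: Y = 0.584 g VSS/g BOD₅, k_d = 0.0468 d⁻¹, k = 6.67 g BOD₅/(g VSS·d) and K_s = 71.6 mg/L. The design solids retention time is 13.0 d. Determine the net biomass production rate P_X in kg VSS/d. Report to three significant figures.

For a completely mixed reactor with recycle the Lawrence–McCarty relation gives S = K_s·(1 + k_d·θ_c) / [θ_c·(Y·k − k_d) − 1] = 71.6 × (1 + 0.0468 × 13.0) / [13.0 × (0.584 × 6.67 − 0.0468) − 1] = 115.2 / 49.03 = 2.349 mg/L.
Y_obs = Y / (1 + k_d θ_c) = 0.584 / (1 + 0.0468 × 13.0) = 0.584 / 1.608 = 0.3631.
Q·(S₀ − S) = 458 × (2600 − 2.35) × 10⁻³ = 1190 kg/d removed.
P_X = Y_obs · Q(S₀ − S) = 0.3631 × 1190 = 432.0 kg VSS/d.

P_X ≈ 432 kg VSS/d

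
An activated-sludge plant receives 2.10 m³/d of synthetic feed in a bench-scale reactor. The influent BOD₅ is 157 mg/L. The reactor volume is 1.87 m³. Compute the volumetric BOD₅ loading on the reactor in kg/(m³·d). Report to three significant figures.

L_v = Q S₀ / V = 2.10 × 157 × 10⁻³ / 1.870 = 0.1763 kg/(m³·d).

L_v ≈ 0.176 kg BOD₅/(m³·d)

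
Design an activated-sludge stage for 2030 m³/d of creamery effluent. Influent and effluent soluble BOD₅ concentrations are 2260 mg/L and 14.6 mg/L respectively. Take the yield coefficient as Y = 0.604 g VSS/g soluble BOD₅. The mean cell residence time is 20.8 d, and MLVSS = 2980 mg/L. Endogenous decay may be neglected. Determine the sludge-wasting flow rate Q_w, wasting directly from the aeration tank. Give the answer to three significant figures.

Q_w ≈ 924 m³/d

V·X = Y·Q·ΔS·θ_c gives V = 0.604 × 2030 × (2260 − 14.6) × 20.8 / 2980 = 19216 m³.
With mixed-liquor wasting, θ_c = V/Q_w, so Q_w = V/θ_c = 19216/20.8 = 923.9 m³/d.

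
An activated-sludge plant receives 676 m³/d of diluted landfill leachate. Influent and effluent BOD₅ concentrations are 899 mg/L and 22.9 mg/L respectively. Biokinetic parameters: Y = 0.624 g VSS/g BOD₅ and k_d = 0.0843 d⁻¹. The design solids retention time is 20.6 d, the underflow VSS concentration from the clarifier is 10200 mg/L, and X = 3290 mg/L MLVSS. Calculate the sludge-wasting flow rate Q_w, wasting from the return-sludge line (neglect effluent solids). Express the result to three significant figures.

From the SRT design equation V = Y Q (S₀−S) θ_c / [X (1 + k_d θ_c)] = 0.624 × 676 × (899 − 22.9) × 20.6 / [3290 × (1 + 0.0843 × 20.6)] = 7.61×10^6 / 9003 = 845.6 m³.
θ_c = V·X/(Q_w·X_r) when wasting from the recycle, so Q_w = V·X/(θ_c·X_r) = 845.6 × 3290 / (20.6 × 10200) = 13.24 m³/d.

Q_w ≈ 13.2 m³/d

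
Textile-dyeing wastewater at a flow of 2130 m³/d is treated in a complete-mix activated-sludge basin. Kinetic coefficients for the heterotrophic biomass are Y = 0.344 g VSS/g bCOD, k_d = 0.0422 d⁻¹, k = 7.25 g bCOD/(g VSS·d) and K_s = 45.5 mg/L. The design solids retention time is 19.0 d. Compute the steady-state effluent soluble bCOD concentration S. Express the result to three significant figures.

S ≈ 1.80 mg/L

From the Monod/SRT balance for a CMAS, S = K_s·(1+k_d θ_c)/[θ_c·(Y k − k_d) − 1] = 45.5 × (1 + 0.0422 × 19.0) / [19.0 × (0.344 × 7.25 − 0.0422) − 1] = 81.98 / 45.58 = 1.798 mg/L.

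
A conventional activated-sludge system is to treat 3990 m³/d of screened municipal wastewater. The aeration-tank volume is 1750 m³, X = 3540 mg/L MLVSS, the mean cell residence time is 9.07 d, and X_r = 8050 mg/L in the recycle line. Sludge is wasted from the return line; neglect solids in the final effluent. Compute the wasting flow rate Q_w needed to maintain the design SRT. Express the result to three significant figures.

Q_w = (V·X)/(θ_c X_r) = 1750 × 3540 / (9.07 × 8050) = 84.85 m³/d.

Q_w ≈ 84.8 m³/d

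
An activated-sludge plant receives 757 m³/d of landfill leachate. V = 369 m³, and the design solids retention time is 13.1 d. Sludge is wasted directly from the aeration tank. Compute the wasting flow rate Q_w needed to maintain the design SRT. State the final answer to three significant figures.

For wasting at MLVSS concentration, Q_w = V/θ_c = 369.0/13.1 = 28.17 m³/d.

Q_w ≈ 28.2 m³/d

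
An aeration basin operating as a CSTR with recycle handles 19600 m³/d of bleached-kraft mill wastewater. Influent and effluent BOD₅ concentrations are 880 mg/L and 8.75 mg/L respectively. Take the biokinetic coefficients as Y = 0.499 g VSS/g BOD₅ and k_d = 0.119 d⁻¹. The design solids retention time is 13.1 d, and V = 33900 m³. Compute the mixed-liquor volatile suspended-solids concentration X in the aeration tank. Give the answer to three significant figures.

X ≈ 1290 mg/L

Solving the biomass balance for X: X = Y Q (S₀−S) θ_c / [V (1+k_d θ_c)] = 0.499 × 19600 × (880 − 8.75) × 13.1 / [33900 × (1 + 0.119 × 13.1)] = 1287 mg/L.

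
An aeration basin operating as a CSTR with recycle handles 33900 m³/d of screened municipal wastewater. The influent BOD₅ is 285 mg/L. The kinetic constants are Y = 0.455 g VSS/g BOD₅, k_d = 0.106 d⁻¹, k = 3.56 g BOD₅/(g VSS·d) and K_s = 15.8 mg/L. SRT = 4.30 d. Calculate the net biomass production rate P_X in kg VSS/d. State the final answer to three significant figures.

For a completely mixed reactor with recycle the Lawrence–McCarty relation gives S = K_s·(1 + k_d·θ_c) / [θ_c·(Y·k − k_d) − 1] = 15.8 × (1 + 0.106 × 4.30) / [4.30 × (0.455 × 3.56 − 0.106) − 1] = 23.00 / 5.509 = 4.175 mg/L.
Y_obs = Y / (1 + k_d θ_c) = 0.455 / (1 + 0.106 × 4.30) = 0.455 / 1.456 = 0.3125.
Substrate removed = Q·(S₀ − S) = 33900 m³/d × (285 − 4.18) g/m³ = 9.52×10^6 g/d = 9520 kg/d.
So the net sludge growth is P_X = 0.3125 × 9520 = 2975 kg VSS/d.

P_X ≈ 2980 kg VSS/d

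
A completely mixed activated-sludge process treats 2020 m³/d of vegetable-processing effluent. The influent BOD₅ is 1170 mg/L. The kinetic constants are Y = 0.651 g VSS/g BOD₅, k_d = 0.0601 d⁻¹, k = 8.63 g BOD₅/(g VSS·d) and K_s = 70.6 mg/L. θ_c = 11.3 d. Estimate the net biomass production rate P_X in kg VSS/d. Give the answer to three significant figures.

P_X ≈ 915 kg VSS/d

Effluent substrate depends only on kinetics and SRT: S = K_s(1 + k_d θ_c) / [θ_c(Yk − k_d) − 1] = 70.6 × (1 + 0.0601 × 11.3) / [11.3 × (0.651 × 8.63 − 0.0601) − 1] = 118.5 / 61.81 = 1.918 mg/L.
The observed yield is Y_obs = Y/(1 + k_d·θ_c) = 0.651 / (1 + 0.0601 × 11.3) = 0.651 / 1.679 = 0.3877 g VSS per g BOD₅ removed.
Substrate removed = Q·(S₀ − S) = 2020 m³/d × (1170 − 1.92) g/m³ = 2.36×10^6 g/d = 2360 kg/d.
Biomass produced: P_X = Y_obs·Q·ΔS = 0.3877 × 2360 ≈ 914.8 kg VSS/d.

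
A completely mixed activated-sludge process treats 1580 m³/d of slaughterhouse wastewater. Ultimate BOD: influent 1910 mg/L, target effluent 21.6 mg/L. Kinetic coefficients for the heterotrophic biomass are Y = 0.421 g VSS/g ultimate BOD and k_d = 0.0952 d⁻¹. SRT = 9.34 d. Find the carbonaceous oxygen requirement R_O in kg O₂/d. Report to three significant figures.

R_O ≈ 2040 kg O₂/d

Correct the yield for decay: Y_obs = Y/(1 + k_d θ_c) = 0.421 / (1 + 0.0952 × 9.34) = 0.421 / 1.889 = 0.2228.
Q·(S₀ − S) = 1580 × (1910 − 21.6) × 10⁻³ = 2984 kg/d removed.
Biomass synthesised: P_X = Y_obs × 2984 = 664.9 kg VSS/d.
R_O = Q·(S₀ − S) − 1.42·P_X = 2984 − 1.42 × 664.9 = 2040 kg O₂/d.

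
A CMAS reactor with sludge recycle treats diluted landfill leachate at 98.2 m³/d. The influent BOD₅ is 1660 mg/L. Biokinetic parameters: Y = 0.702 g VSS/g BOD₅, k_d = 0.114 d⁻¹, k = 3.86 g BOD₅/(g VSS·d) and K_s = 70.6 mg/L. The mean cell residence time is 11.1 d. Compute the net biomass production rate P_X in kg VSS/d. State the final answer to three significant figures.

P_X ≈ 50.3 kg VSS/d

Effluent substrate depends only on kinetics and SRT: S = K_s(1 + k_d θ_c) / [θ_c(Yk − k_d) − 1] = 70.6 × (1 + 0.114 × 11.1) / [11.1 × (0.702 × 3.86 − 0.114) − 1] = 159.9 / 27.81 = 5.751 mg/L.
Correct the yield for decay: Y_obs = Y/(1 + k_d θ_c) = 0.702 / (1 + 0.114 × 11.1) = 0.702 / 2.265 = 0.3099.
ΔS = 1660 − 5.75 = 1654 mg/L, so the substrate removal rate is 98.2 × 1654/1000 = 162.4 kg BOD₅/d.
Net biomass production P_X = Y_obs × Q·(S₀ − S) = 0.3099 × 162.4 = 50.34 kg VSS/d.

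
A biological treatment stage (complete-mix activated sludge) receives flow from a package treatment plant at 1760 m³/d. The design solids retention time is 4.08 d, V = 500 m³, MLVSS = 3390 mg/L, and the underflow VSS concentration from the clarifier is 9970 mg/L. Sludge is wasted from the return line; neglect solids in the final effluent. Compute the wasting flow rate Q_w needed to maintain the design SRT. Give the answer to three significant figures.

Q_w ≈ 41.7 m³/d

Wasting from the return line (neglecting effluent solids): Q_w = V·X / (θ_c·X_r) = 500.0 × 3390 / (4.08 × 9970) = 41.67 m³/d.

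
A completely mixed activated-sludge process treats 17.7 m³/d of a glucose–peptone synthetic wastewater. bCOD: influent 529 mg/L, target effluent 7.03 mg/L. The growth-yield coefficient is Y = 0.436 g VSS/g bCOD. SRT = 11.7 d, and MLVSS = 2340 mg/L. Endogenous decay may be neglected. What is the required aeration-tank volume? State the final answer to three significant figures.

V ≈ 20.1 m³

V·X = Y·Q·ΔS·θ_c gives V = 0.436 × 17.7 × (529 − 7.03) × 11.7 / 2340 = 20.14 m³.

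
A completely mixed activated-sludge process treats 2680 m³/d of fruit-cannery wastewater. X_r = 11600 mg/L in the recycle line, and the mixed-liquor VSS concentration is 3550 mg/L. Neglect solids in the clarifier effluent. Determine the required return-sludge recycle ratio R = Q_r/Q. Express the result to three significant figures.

R ≈ 0.441

Solids balance on the clarifier gives (1+R)X = R·X_r, so R = X/(X_r − X) = 3550 / (11600 − 3550) = 0.4410.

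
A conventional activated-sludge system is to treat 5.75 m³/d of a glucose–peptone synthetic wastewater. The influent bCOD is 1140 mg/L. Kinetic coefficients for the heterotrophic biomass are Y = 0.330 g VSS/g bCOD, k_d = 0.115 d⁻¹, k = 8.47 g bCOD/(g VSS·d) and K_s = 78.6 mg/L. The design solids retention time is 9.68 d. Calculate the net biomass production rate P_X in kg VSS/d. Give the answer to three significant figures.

Effluent substrate depends only on kinetics and SRT: S = K_s(1 + k_d θ_c) / [θ_c(Yk − k_d) − 1] = 78.6 × (1 + 0.115 × 9.68) / [9.68 × (0.330 × 8.47 − 0.115) − 1] = 166.1 / 24.94 = 6.659 mg/L.
Y_obs = Y / (1 + k_d θ_c) = 0.330 / (1 + 0.115 × 9.68) = 0.330 / 2.113 = 0.1562.
Substrate removed = Q·(S₀ − S) = 5.75 m³/d × (1140 − 6.66) g/m³ = 6.52×10^3 g/d = 6.517 kg/d.
Net biomass production P_X = Y_obs × Q·(S₀ − S) = 0.1562 × 6.517 = 1.018 kg VSS/d.

P_X ≈ 1.02 kg VSS/d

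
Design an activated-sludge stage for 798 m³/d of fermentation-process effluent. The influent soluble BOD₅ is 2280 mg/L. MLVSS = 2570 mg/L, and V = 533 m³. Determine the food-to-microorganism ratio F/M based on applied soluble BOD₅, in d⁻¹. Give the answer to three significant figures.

F/M = applied load / biomass = Q·S₀/(V·X) = 798 × 2280 / (533.0 × 2570) = 1.328 d⁻¹.

F/M ≈ 1.33 d⁻¹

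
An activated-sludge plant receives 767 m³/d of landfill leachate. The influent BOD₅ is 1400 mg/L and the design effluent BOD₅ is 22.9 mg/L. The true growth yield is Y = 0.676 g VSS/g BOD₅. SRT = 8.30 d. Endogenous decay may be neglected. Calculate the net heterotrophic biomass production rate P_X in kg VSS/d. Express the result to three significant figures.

P_X ≈ 714 kg VSS/d

With endogenous decay neglected, the observed yield equals the true yield: Y_obs = Y = 0.676 g VSS/g BOD₅.
ΔS = 1400 − 22.9 = 1377 mg/L, so the substrate removal rate is 767 × 1377/1000 = 1056 kg BOD₅/d.
P_X = Y_obs · Q(S₀ − S) = 0.6760 × 1056 = 714.0 kg VSS/d.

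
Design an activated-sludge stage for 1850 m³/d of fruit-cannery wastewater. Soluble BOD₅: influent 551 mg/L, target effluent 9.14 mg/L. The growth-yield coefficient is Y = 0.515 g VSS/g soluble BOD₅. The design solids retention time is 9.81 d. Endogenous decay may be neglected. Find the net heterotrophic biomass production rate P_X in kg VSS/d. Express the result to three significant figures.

P_X ≈ 516 kg VSS/d

No decay correction is needed, so Y_obs = Y = 0.515.
ΔS = 551 − 9.14 = 541.9 mg/L, so the substrate removal rate is 1850 × 541.9/1000 = 1002 kg soluble BOD₅/d.
Net biomass production P_X = Y_obs × Q·(S₀ − S) = 0.5150 × 1002 = 516.3 kg VSS/d.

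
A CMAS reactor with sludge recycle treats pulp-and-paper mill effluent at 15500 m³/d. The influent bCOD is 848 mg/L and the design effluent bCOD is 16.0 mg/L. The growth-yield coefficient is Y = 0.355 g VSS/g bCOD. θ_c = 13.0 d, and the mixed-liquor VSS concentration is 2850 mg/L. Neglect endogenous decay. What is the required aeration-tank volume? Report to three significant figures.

V ≈ 20900 m³

V·X = Y·Q·ΔS·θ_c gives V = 0.355 × 15500 × (848 − 16.0) × 13.0 / 2850 = 20882 m³.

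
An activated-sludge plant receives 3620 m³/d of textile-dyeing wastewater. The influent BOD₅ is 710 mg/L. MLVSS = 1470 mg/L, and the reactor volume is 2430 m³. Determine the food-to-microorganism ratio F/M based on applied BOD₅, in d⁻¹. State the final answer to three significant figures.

F/M = Q·S₀ / (V·X) = 3620 × 710 / (2430 × 1470) = 0.7195 g BOD₅·(g VSS·d)⁻¹.

F/M ≈ 0.720 d⁻¹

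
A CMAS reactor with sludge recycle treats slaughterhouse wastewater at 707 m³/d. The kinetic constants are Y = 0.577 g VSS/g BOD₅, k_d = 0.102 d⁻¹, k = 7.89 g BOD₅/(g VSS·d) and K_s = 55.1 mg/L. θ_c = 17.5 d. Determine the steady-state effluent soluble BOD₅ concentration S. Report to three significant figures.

S ≈ 2.00 mg/L

For a completely mixed reactor with recycle the Lawrence–McCarty relation gives S = K_s·(1 + k_d·θ_c) / [θ_c·(Y·k − k_d) − 1] = 55.1 × (1 + 0.102 × 17.5) / [17.5 × (0.577 × 7.89 − 0.102) − 1] = 153.5 / 76.88 = 1.996 mg/L.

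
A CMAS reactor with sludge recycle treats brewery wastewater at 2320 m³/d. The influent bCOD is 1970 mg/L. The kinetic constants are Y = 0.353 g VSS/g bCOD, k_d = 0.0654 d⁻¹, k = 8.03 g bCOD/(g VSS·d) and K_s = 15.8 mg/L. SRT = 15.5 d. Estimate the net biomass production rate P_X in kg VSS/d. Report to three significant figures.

P_X ≈ 801 kg VSS/d

For a completely mixed reactor with recycle the Lawrence–McCarty relation gives S = K_s·(1 + k_d·θ_c) / [θ_c·(Y·k − k_d) − 1] = 15.8 × (1 + 0.0654 × 15.5) / [15.5 × (0.353 × 8.03 − 0.0654) − 1] = 31.82 / 41.92 = 0.7589 mg/L.
The observed yield is Y_obs = Y/(1 + k_d·θ_c) = 0.353 / (1 + 0.0654 × 15.5) = 0.353 / 2.014 = 0.1753 g VSS per g bCOD removed.
Substrate removed = Q·(S₀ − S) = 2320 m³/d × (1970 − 0.759) g/m³ = 4.57×10^6 g/d = 4569 kg/d.
So the net sludge growth is P_X = 0.1753 × 4569 = 800.9 kg VSS/d.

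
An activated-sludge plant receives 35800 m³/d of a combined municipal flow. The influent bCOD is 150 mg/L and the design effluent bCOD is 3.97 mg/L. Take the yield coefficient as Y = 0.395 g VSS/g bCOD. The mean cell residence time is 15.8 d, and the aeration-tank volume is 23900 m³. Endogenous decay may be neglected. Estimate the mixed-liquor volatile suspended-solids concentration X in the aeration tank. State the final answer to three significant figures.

Without decay, X = Y Q (S₀−S) θ_c / V = 0.395 × 35800 × (150 − 3.97) × 15.8 / 23900 = 1365 mg/L.

X ≈ 1370 mg/L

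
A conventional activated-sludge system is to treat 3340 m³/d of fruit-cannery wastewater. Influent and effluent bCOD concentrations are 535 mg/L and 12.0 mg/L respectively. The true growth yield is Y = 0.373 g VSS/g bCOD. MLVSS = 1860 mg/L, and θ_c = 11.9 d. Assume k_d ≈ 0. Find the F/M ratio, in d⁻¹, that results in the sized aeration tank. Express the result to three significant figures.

F/M ≈ 0.230 d⁻¹

V·X = Y·Q·ΔS·θ_c gives V = 0.373 × 3340 × (535 − 12.0) × 11.9 / 1860 = 4169 m³.
Food-to-microorganism ratio F/M = Q S₀ / (V X) = 3340 × 535 / (4169 × 1860) = 0.2305 d⁻¹.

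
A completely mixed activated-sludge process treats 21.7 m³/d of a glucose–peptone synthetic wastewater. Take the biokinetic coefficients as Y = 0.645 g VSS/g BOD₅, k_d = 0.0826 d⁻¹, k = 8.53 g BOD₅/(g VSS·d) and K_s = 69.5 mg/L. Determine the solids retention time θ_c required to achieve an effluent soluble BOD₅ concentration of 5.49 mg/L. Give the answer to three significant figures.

At the target effluent, Y k S/(K_s+S) = 0.645×8.53×5.49/74.99 = 0.4028 d⁻¹.
θ_c = 1/(μ − k_d) = 1/(0.4028 − 0.0826) = 1/0.3202 = 3.123 d.

θ_c ≈ 3.12 d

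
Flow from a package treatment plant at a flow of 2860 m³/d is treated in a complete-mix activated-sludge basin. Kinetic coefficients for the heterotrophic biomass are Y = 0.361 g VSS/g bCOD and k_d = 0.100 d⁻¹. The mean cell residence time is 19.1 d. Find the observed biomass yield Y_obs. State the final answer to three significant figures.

The observed yield is Y_obs = Y/(1 + k_d·θ_c) = 0.361 / (1 + 0.100 × 19.1) = 0.361 / 2.910 = 0.1241 g VSS per g bCOD removed.

Y_obs ≈ 0.124 g VSS/g bCOD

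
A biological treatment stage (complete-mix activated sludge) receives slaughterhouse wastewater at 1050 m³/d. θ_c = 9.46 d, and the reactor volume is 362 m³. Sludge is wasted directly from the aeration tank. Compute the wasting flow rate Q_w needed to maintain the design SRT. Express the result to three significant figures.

With mixed-liquor wasting, θ_c = V/Q_w, so Q_w = V/θ_c = 362.0/9.46 = 38.27 m³/d.

Q_w ≈ 38.3 m³/d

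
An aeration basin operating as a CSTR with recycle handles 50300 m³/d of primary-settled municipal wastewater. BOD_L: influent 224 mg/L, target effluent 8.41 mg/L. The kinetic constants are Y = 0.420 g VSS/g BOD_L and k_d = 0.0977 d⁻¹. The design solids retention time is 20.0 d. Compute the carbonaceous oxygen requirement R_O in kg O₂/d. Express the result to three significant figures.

R_O ≈ 8650 kg O₂/d

Observed yield with endogenous decay: Y_obs = Y / (1 + k_d·θ_c) = 0.420 / (1 + 0.0977 × 20.0) = 0.420 / 2.954 = 0.1422 g VSS/g BOD_L.
Mass of BOD_L removed per day: Q(S₀ − S) = 50300 × 215.6 g/m³ = 10844 kg/d.
P_X = Y_obs·Q·(S₀ − S) = 0.1422 × 10844 = 1542 kg VSS/d.
Carbonaceous O₂ demand = substrate oxidised − cell-mass equivalent = 10844 − 1.42 × 1542 = 8655 kg O₂/d.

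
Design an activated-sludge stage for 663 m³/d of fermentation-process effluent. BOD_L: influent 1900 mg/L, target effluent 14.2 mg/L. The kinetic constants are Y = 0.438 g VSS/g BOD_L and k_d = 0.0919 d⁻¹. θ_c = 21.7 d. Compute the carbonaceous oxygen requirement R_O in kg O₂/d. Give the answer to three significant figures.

The observed yield is Y_obs = Y/(1 + k_d·θ_c) = 0.438 / (1 + 0.0919 × 21.7) = 0.438 / 2.994 = 0.1463 g VSS per g BOD_L removed.
Mass of BOD_L removed per day: Q(S₀ − S) = 663 × 1886 g/m³ = 1250 kg/d.
Net sludge production P_X = 0.1463 × 1250 = 182.9 kg VSS/d.
R_O = Q·ΔS − 1.42 P_X = 1250 − 259.7 = 990.6 kg O₂/d.

R_O ≈ 991 kg O₂/d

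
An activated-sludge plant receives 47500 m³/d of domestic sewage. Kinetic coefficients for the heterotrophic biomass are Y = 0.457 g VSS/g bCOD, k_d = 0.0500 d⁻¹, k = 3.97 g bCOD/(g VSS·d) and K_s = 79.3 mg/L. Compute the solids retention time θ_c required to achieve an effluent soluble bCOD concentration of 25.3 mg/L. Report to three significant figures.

θ_c ≈ 2.57 d

From 1/θ_c = Y·k·S/(K_s + S) − k_d: Y·k·S/(K_s+S) = 0.457 × 3.97 × 25.3 / (79.3 + 25.3) = 0.4388 d⁻¹.
Then 1/θ_c = μ − k_d = 0.4388 − 0.0500 = 0.3888 d⁻¹, giving θ_c = 2.572 d.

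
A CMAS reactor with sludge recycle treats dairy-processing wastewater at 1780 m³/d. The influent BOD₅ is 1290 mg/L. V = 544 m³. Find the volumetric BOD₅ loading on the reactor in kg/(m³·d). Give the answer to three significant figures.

L_v ≈ 4.22 kg BOD₅/(m³·d)

Applied BOD₅ load per unit volume = Q·S₀/V = (1780 × 1290/1000)/544.0 = 4.221 kg BOD₅·m⁻³·d⁻¹.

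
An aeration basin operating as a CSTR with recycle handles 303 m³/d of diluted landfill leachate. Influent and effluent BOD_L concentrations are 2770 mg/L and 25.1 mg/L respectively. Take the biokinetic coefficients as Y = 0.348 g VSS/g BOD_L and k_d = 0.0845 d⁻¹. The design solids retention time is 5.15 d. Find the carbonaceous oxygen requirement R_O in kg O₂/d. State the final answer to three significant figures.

Correct the yield for decay: Y_obs = Y/(1 + k_d θ_c) = 0.348 / (1 + 0.0845 × 5.15) = 0.348 / 1.435 = 0.2425.
ΔS = 2770 − 25.1 = 2745 mg/L, so the substrate removal rate is 303 × 2745/1000 = 831.7 kg BOD_L/d.
P_X = Y_obs·Q·(S₀ − S) = 0.2425 × 831.7 = 201.7 kg VSS/d.
R_O = Q·(S₀ − S) − 1.42·P_X = 831.7 − 1.42 × 201.7 = 545.3 kg O₂/d.

R_O ≈ 545 kg O₂/d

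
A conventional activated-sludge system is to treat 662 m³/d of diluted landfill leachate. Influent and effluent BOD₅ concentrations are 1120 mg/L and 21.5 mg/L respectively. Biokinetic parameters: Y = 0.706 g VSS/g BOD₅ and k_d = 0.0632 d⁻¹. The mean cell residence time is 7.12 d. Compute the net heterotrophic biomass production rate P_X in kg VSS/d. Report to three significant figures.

The observed yield is Y_obs = Y/(1 + k_d·θ_c) = 0.706 / (1 + 0.0632 × 7.12) = 0.706 / 1.450 = 0.4869 g VSS per g BOD₅ removed.
ΔS = 1120 − 21.5 = 1098 mg/L, so the substrate removal rate is 662 × 1098/1000 = 727.2 kg BOD₅/d.
Net biomass production P_X = Y_obs × Q·(S₀ − S) = 0.4869 × 727.2 = 354.1 kg VSS/d.

P_X ≈ 354 kg VSS/d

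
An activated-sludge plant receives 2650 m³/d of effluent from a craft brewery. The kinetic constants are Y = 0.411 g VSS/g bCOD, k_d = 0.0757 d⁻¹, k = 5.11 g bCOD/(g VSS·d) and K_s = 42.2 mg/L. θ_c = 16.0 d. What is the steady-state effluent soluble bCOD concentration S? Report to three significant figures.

S ≈ 2.97 mg/L

For a completely mixed reactor with recycle the Lawrence–McCarty relation gives S = K_s·(1 + k_d·θ_c) / [θ_c·(Y·k − k_d) − 1] = 42.2 × (1 + 0.0757 × 16.0) / [16.0 × (0.411 × 5.11 − 0.0757) − 1] = 93.31 / 31.39 = 2.972 mg/L.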